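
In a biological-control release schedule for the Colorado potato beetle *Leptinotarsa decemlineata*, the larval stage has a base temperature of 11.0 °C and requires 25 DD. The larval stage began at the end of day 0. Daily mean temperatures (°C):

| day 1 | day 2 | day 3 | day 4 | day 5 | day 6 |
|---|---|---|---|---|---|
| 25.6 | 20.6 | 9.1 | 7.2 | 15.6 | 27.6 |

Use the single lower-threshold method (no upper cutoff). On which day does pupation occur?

day 5

Daily DD above 11.0 °C: 14.6, 9.6, 0.0, 0.0, 4.6, 16.6.
Cumulative: 14.6, 24.2, 24.2, 24.2, 28.8, 45.4.
The total first reaches 25 DD on day 5.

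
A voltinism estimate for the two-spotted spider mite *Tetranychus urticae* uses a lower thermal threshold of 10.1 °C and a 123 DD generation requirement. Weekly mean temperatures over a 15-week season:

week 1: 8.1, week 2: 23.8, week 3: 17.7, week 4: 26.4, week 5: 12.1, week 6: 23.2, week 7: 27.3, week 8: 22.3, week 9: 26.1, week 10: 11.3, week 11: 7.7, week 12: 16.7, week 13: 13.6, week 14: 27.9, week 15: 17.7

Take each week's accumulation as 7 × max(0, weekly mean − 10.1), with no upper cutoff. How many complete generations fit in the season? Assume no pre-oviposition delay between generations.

Weekly DD (7 × max(0, T̄ − 10.1)): 0.0, 95.9, 53.2, 114.1, 14.0, 91.7, 120.4, 85.4, 112.0, 8.4, 0.0, 46.2, 24.5, 124.6, 53.2.
Season total = 943.6 DD.
Complete generations = ⌊943.6 / 123⌋ = 7.

7 generations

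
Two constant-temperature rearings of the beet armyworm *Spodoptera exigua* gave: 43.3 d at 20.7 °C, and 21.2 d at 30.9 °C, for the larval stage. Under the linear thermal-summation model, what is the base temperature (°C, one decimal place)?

10.9 °C

Linear rate model ⇒ the product D·(T − T_b) is constant across temperatures.
43.3·(20.7 − T_b) = 21.2·(30.9 − T_b)
T_b = (43.3·20.7 − 21.2·30.9) / (43.3 − 21.2) = 241.23 / 22.1 = 10.915 °C ≈ 10.9 °C.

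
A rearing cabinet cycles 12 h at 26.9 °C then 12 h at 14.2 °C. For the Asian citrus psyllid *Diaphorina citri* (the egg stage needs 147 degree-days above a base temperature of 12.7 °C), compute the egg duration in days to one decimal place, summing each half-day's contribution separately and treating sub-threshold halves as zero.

18.7 days

Day half: max(0, 26.9 − 12.7) × 0.5 = 14.2 × 0.5 = 7.10 DD.
Night half: max(0, 14.2 − 12.7) × 0.5 = 1.5 × 0.5 = 0.75 DD.
Per 24 h: 7.85 DD/day.
Duration = 147 / 7.85 = 18.726 ≈ 18.7 days.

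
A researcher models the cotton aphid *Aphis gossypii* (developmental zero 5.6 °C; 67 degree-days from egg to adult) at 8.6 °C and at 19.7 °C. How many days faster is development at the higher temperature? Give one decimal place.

17.6 days

At 8.6 °C: 67 / (8.6 − 5.6) = 67 / 3.0 = 22.333 d.
At 19.7 °C: 67 / (19.7 − 5.6) = 67 / 14.1 = 4.752 d.
Difference = |22.333 − 4.752| = 17.582 ≈ 17.6 days.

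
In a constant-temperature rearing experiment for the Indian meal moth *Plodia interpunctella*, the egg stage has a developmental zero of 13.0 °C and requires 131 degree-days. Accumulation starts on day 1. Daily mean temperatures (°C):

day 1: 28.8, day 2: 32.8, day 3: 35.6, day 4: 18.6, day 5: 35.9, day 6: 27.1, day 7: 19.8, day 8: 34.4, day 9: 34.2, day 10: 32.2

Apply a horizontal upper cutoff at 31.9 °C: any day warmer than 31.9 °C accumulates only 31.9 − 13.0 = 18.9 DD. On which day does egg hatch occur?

day 9

Daily DD above 13.0 °C (capped at 18.9): 15.8, 18.9, 18.9, 5.6, 18.9, 14.1, 6.8, 18.9, 18.9, 18.9.
Cumulative: 15.8, 34.7, 53.6, 59.2, 78.1, 92.2, 99.0, 117.9, 136.8, 155.7.
The total first reaches 131 DD on day 9.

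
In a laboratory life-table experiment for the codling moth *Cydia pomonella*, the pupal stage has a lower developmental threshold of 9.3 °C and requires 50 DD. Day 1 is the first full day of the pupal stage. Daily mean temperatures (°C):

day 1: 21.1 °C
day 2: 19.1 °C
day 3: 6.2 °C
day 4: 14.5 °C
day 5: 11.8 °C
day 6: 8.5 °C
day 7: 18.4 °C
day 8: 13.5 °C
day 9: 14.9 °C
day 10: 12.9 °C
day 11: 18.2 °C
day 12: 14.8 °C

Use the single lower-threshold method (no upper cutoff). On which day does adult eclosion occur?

day 10

Daily DD above 9.3 °C: 11.8, 9.8, 0.0, 5.2, 2.5, 0.0, 9.1, 4.2, 5.6, 3.6, 8.9, 5.5.
Cumulative: 11.8, 21.6, 21.6, 26.8, 29.3, 29.3, 38.4, 42.6, 48.2, 51.8, 60.7, 66.2.
The total first reaches 50 DD on day 10.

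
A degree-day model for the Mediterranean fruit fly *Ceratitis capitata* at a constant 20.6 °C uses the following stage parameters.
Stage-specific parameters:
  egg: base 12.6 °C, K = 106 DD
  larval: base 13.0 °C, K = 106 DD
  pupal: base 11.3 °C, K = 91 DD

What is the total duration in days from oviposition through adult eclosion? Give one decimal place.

37.0 days

egg: 106 / (20.6 − 12.6) = 106 / 8.0 = 13.250 d.
larval: 106 / (20.6 − 13.0) = 106 / 7.6 = 13.947 d.
pupal: 91 / (20.6 − 11.3) = 91 / 9.3 = 9.785 d.
Sum = 36.982 ≈ 37.0 days.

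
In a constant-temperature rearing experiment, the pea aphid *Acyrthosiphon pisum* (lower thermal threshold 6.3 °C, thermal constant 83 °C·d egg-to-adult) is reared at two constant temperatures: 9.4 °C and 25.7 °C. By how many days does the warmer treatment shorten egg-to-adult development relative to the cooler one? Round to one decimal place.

22.5 days

At 9.4 °C: 83 / (9.4 − 6.3) = 83 / 3.1 = 26.774 d.
At 25.7 °C: 83 / (25.7 − 6.3) = 83 / 19.4 = 4.278 d.
Difference = |26.774 − 4.278| = 22.496 ≈ 22.5 days.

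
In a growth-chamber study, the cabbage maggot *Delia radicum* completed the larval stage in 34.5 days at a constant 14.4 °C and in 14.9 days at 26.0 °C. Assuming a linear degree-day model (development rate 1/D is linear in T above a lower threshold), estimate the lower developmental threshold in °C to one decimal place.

5.6 °C

Under the model K = D·(T − T_b), so D₁·(T₁ − T_b) = D₂·(T₂ − T_b).
34.5·(14.4 − T_b) = 14.9·(26.0 − T_b)
T_b = (34.5·14.4 − 14.9·26.0) / (34.5 − 14.9) = 109.40 / 19.6 = 5.582 °C ≈ 5.6 °C.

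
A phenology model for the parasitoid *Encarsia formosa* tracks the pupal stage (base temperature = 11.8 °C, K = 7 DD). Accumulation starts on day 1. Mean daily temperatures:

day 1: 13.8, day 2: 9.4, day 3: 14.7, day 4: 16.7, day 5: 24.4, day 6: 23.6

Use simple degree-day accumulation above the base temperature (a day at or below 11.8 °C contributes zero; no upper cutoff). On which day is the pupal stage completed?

Daily DD above 11.8 °C: 2.0, 0.0, 2.9, 4.9, 12.6, 11.8.
Cumulative: 2.0, 2.0, 4.9, 9.8, 22.4, 34.2.
The total first reaches 7 DD on day 4.

day 4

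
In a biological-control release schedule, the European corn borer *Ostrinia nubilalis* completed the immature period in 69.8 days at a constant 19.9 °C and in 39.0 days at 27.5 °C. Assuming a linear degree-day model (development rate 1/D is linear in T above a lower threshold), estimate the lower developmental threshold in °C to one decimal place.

10.3 °C

Under the model K = D·(T − T_b), so D₁·(T₁ − T_b) = D₂·(T₂ − T_b).
69.8·(19.9 − T_b) = 39.0·(27.5 − T_b)
T_b = (69.8·19.9 − 39.0·27.5) / (69.8 − 39.0) = 316.52 / 30.8 = 10.277 °C ≈ 10.3 °C.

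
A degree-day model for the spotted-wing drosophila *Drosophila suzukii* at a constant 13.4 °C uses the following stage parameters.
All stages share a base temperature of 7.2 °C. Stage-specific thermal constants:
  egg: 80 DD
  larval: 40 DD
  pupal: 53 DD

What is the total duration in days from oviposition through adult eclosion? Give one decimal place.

27.9 days

Daily accumulation at 13.4 °C = 13.4 − 7.2 = 6.2 DD/day.
Total K = 80 + 40 + 53 = 173 DD.
Total duration = 173 / 6.2 = 27.903 ≈ 27.9 days.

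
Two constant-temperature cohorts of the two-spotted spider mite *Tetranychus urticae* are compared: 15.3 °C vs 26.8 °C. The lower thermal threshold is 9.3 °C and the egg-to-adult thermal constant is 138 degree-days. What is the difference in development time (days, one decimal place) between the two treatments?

At 15.3 °C: 138 / (15.3 − 9.3) = 138 / 6.0 = 23.000 d.
At 26.8 °C: 138 / (26.8 − 9.3) = 138 / 17.5 = 7.886 d.
Difference = |23.000 − 7.886| = 15.114 ≈ 15.1 days.

15.1 days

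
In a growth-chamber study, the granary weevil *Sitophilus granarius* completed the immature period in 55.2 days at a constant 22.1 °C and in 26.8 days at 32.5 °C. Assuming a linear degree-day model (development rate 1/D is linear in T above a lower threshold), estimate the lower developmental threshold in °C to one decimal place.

Equal thermal constants: D₁(T₁ − T_b) = D₂(T₂ − T_b).
55.2·(22.1 − T_b) = 26.8·(32.5 − T_b)
T_b = (55.2·22.1 − 26.8·32.5) / (55.2 − 26.8) = 348.92 / 28.4 = 12.286 °C ≈ 12.3 °C.

12.3 °C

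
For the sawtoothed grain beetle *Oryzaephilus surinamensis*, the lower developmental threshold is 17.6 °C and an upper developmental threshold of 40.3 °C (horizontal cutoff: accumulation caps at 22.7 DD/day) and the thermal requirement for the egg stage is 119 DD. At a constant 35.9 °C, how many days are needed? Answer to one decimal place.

Daily accumulation = 35.9 − 17.6 = 18.3 DD/day.
Duration = 119 / 18.3 = 6.503 ≈ 6.5 days.

6.5 days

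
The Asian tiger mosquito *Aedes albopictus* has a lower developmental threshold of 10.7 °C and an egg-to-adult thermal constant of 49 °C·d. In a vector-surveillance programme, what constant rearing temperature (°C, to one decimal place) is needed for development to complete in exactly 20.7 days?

Required daily accumulation = 49 / 20.7 = 2.367 DD/day.
T = T_base + 2.367 = 10.7 + 2.367 = 13.067 ≈ 13.1 °C.

13.1 °C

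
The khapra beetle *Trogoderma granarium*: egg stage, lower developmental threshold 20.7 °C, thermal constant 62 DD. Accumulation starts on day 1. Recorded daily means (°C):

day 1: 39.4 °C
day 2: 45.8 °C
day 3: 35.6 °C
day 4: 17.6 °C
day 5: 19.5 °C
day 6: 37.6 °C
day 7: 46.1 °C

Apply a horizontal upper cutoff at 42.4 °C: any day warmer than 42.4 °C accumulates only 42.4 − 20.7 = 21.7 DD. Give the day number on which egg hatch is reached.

day 6

Daily DD above 20.7 °C (capped at 21.7): 18.7, 21.7, 14.9, 0.0, 0.0, 16.9, 21.7.
Cumulative: 18.7, 40.4, 55.3, 55.3, 55.3, 72.2, 93.9.
The total first reaches 62 DD on day 6.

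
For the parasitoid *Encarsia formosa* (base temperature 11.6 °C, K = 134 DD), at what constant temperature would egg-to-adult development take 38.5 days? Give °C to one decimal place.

15.1 °C

Required daily accumulation = 134 / 38.5 = 3.481 DD/day.
T = T_base + 3.481 = 11.6 + 3.481 = 15.081 ≈ 15.1 °C.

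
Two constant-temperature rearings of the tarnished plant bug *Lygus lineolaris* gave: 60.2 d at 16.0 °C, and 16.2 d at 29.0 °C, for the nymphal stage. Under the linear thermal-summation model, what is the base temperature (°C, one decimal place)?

Equal thermal constants: D₁(T₁ − T_b) = D₂(T₂ − T_b).
60.2·(16.0 − T_b) = 16.2·(29.0 − T_b)
T_b = (60.2·16.0 − 16.2·29.0) / (60.2 − 16.2) = 493.40 / 44.0 = 11.214 °C ≈ 11.2 °C.

11.2 °C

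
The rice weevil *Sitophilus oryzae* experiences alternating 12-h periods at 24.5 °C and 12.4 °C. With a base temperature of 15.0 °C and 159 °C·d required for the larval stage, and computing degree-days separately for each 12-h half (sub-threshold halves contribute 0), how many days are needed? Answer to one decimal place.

Day half: max(0, 24.5 − 15.0) × 0.5 = 9.5 × 0.5 = 4.75 DD.
Night half: max(0, 12.4 − 15.0) × 0.5 = 0.0 × 0.5 = 0.00 DD.
Per 24 h: 4.75 DD/day.
Duration = 159 / 4.75 = 33.474 ≈ 33.5 days.

33.5 days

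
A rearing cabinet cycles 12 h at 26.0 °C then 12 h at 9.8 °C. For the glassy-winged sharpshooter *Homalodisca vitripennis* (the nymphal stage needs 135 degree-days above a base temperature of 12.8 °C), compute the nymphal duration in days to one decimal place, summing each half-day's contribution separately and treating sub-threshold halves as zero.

20.5 days

Day half: max(0, 26.0 − 12.8) × 0.5 = 13.2 × 0.5 = 6.60 DD.
Night half: max(0, 9.8 − 12.8) × 0.5 = 0.0 × 0.5 = 0.00 DD.
Per 24 h: 6.60 DD/day.
Duration = 135 / 6.60 = 20.455 ≈ 20.5 days.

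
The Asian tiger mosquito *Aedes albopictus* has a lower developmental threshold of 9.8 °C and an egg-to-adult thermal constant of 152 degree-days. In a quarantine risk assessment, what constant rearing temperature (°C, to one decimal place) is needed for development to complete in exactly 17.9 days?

Required daily accumulation = 152 / 17.9 = 8.492 DD/day.
T = T_base + 8.492 = 9.8 + 8.492 = 18.292 ≈ 18.3 °C.

18.3 °C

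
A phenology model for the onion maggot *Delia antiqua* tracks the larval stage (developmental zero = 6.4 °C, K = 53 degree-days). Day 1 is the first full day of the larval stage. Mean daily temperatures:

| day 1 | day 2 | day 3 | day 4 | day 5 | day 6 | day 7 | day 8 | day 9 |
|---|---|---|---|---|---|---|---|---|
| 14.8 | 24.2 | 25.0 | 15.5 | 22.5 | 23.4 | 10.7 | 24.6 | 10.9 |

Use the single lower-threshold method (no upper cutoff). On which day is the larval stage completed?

Daily DD above 6.4 °C: 8.4, 17.8, 18.6, 9.1, 16.1, 17.0, 4.3, 18.2, 4.5.
Cumulative: 8.4, 26.2, 44.8, 53.9, 70.0, 87.0, 91.3, 109.5, 114.0.
The total first reaches 53 DD on day 4.

day 4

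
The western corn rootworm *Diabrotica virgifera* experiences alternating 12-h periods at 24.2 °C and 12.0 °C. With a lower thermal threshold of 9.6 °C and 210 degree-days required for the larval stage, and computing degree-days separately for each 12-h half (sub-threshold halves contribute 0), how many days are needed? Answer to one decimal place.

24.7 days

Day half: max(0, 24.2 − 9.6) × 0.5 = 14.6 × 0.5 = 7.30 DD.
Night half: max(0, 12.0 − 9.6) × 0.5 = 2.4 × 0.5 = 1.20 DD.
Per 24 h: 8.50 DD/day.
Duration = 210 / 8.50 = 24.706 ≈ 24.7 days.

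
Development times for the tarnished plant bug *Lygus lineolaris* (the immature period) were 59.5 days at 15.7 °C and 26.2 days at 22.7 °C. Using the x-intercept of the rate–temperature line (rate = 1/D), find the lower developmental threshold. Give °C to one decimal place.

10.2 °C

Linear rate model ⇒ the product D·(T − T_b) is constant across temperatures.
59.5·(15.7 − T_b) = 26.2·(22.7 − T_b)
T_b = (59.5·15.7 − 26.2·22.7) / (59.5 − 26.2) = 339.41 / 33.3 = 10.192 °C ≈ 10.2 °C.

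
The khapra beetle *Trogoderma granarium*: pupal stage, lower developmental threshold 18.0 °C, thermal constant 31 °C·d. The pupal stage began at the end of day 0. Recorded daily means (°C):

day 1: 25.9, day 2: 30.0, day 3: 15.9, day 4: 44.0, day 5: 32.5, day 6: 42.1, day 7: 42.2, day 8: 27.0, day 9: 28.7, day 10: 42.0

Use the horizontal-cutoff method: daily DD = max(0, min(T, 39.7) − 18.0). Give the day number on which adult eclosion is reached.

Daily DD above 18.0 °C (capped at 21.7): 7.9, 12.0, 0.0, 21.7, 14.5, 21.7, 21.7, 9.0, 10.7, 21.7.
Cumulative: 7.9, 19.9, 19.9, 41.6, 56.1, 77.8, 99.5, 108.5, 119.2, 140.9.
The total first reaches 31 DD on day 4.

day 4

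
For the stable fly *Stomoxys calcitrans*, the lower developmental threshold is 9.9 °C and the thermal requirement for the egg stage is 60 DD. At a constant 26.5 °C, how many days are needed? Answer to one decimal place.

Daily accumulation = 26.5 − 9.9 = 16.6 DD/day.
Duration = 60 / 16.6 = 3.614 ≈ 3.6 days.

3.6 days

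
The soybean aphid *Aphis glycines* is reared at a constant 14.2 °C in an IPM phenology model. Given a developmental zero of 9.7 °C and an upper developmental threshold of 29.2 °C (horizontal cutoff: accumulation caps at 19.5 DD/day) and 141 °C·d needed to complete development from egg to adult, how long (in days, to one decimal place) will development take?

31.3 days

Daily accumulation = 14.2 − 9.7 = 4.5 DD/day.
Duration = 141 / 4.5 = 31.333 ≈ 31.3 days.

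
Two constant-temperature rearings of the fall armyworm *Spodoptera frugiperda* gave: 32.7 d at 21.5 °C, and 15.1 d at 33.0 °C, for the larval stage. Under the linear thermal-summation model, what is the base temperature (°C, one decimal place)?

11.6 °C

Equal thermal constants: D₁(T₁ − T_b) = D₂(T₂ − T_b).
32.7·(21.5 − T_b) = 15.1·(33.0 − T_b)
T_b = (32.7·21.5 − 15.1·33.0) / (32.7 − 15.1) = 204.75 / 17.6 = 11.634 °C ≈ 11.6 °C.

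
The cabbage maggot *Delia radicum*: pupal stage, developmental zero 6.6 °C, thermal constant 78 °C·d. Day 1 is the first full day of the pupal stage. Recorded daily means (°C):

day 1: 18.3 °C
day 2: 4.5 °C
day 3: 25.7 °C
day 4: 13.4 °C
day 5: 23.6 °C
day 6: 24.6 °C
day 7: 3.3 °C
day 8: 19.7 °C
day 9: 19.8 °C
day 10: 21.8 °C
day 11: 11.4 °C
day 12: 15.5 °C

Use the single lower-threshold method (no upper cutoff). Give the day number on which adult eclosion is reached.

day 8

Daily DD above 6.6 °C: 11.7, 0.0, 19.1, 6.8, 17.0, 18.0, 0.0, 13.1, 13.2, 15.2, 4.8, 8.9.
Cumulative: 11.7, 11.7, 30.8, 37.6, 54.6, 72.6, 72.6, 85.7, 98.9, 114.1, 118.9, 127.8.
The total first reaches 78 DD on day 8.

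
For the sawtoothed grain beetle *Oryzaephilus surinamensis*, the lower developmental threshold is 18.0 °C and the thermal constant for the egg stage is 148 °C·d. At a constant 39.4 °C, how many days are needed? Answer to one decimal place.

Daily accumulation = 39.4 − 18.0 = 21.4 DD/day.
Duration = 148 / 21.4 = 6.916 ≈ 6.9 days.

6.9 days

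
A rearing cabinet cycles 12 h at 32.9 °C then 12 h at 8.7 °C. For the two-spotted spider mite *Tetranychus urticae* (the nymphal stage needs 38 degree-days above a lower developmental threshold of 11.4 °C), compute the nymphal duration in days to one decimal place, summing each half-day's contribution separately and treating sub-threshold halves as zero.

3.5 days

Day half: max(0, 32.9 − 11.4) × 0.5 = 21.5 × 0.5 = 10.75 DD.
Night half: max(0, 8.7 − 11.4) × 0.5 = 0.0 × 0.5 = 0.00 DD.
Per 24 h: 10.75 DD/day.
Duration = 38 / 10.75 = 3.535 ≈ 3.5 days.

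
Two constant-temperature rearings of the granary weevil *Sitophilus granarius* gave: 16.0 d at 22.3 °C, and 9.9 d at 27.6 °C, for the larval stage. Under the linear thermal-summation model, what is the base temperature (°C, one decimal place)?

13.7 °C

Under the model K = D·(T − T_b), so D₁·(T₁ − T_b) = D₂·(T₂ − T_b).
16.0·(22.3 − T_b) = 9.9·(27.6 − T_b)
T_b = (16.0·22.3 − 9.9·27.6) / (16.0 − 9.9) = 83.56 / 6.1 = 13.698 °C ≈ 13.7 °C.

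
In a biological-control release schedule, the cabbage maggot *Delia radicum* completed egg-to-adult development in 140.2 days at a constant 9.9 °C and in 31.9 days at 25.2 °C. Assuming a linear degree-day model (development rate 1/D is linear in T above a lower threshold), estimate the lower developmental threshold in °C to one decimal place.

Under the model K = D·(T − T_b), so D₁·(T₁ − T_b) = D₂·(T₂ − T_b).
140.2·(9.9 − T_b) = 31.9·(25.2 − T_b)
T_b = (140.2·9.9 − 31.9·25.2) / (140.2 − 31.9) = 584.10 / 108.3 = 5.393 °C ≈ 5.4 °C.

5.4 °C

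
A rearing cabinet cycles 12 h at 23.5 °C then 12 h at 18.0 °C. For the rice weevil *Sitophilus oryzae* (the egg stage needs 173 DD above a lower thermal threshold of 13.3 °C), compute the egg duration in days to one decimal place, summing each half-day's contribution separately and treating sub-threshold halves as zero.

Day half: max(0, 23.5 − 13.3) × 0.5 = 10.2 × 0.5 = 5.10 DD.
Night half: max(0, 18.0 − 13.3) × 0.5 = 4.7 × 0.5 = 2.35 DD.
Per 24 h: 7.45 DD/day.
Duration = 173 / 7.45 = 23.221 ≈ 23.2 days.

23.2 days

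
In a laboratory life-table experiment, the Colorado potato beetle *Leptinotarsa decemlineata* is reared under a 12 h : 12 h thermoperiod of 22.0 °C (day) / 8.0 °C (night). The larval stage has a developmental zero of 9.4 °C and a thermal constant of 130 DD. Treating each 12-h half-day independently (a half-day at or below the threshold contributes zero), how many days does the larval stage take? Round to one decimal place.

Day half: max(0, 22.0 − 9.4) × 0.5 = 12.6 × 0.5 = 6.30 DD.
Night half: max(0, 8.0 − 9.4) × 0.5 = 0.0 × 0.5 = 0.00 DD.
Per 24 h: 6.30 DD/day.
Duration = 130 / 6.30 = 20.635 ≈ 20.6 days.

20.6 days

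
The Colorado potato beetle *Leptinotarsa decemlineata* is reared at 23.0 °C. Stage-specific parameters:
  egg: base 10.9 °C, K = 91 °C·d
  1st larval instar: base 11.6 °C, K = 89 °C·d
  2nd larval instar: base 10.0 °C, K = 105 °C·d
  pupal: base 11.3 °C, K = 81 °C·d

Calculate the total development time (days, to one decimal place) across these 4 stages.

30.3 days

egg: 91 / (23.0 − 10.9) = 91 / 12.1 = 7.521 d.
1st larval instar: 89 / (23.0 − 11.6) = 89 / 11.4 = 7.807 d.
2nd larval instar: 105 / (23.0 − 10.0) = 105 / 13.0 = 8.077 d.
pupal: 81 / (23.0 − 11.3) = 81 / 11.7 = 6.923 d.
Sum = 30.328 ≈ 30.3 days.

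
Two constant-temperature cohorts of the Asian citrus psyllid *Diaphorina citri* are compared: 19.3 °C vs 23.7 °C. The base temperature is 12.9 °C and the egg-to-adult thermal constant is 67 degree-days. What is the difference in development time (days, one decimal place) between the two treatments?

4.3 days

At 19.3 °C: 67 / (19.3 − 12.9) = 67 / 6.4 = 10.469 d.
At 23.7 °C: 67 / (23.7 − 12.9) = 67 / 10.8 = 6.204 d.
Difference = |10.469 − 6.204| = 4.265 ≈ 4.3 days.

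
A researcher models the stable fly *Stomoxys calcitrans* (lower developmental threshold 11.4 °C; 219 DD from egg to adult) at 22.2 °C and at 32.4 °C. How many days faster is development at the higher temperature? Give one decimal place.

9.8 days

At 22.2 °C: 219 / (22.2 − 11.4) = 219 / 10.8 = 20.278 d.
At 32.4 °C: 219 / (32.4 − 11.4) = 219 / 21.0 = 10.429 d.
Difference = |20.278 − 10.429| = 9.849 ≈ 9.8 days.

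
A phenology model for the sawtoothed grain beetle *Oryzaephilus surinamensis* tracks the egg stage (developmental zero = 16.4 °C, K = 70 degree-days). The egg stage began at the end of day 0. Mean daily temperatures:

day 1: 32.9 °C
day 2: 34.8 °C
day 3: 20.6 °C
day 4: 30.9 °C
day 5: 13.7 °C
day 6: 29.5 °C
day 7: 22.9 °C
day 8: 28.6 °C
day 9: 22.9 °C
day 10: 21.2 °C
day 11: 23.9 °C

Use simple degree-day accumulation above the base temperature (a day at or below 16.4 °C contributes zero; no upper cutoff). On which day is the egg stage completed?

day 7

Daily DD above 16.4 °C: 16.5, 18.4, 4.2, 14.5, 0.0, 13.1, 6.5, 12.2, 6.5, 4.8, 7.5.
Cumulative: 16.5, 34.9, 39.1, 53.6, 53.6, 66.7, 73.2, 85.4, 91.9, 96.7, 104.2.
The total first reaches 70 DD on day 7.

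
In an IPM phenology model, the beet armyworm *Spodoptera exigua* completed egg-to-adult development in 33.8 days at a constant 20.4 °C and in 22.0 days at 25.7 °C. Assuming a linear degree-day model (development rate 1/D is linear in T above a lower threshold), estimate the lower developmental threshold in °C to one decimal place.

10.5 °C

Linear rate model ⇒ the product D·(T − T_b) is constant across temperatures.
33.8·(20.4 − T_b) = 22.0·(25.7 − T_b)
T_b = (33.8·20.4 − 22.0·25.7) / (33.8 − 22.0) = 124.12 / 11.8 = 10.519 °C ≈ 10.5 °C.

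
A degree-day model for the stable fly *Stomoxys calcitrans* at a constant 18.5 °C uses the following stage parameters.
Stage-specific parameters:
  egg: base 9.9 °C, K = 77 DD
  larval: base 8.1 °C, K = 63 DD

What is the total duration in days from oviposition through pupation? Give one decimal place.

egg: 77 / (18.5 − 9.9) = 77 / 8.6 = 8.953 d.
larval: 63 / (18.5 − 8.1) = 63 / 10.4 = 6.058 d.
Sum = 15.011 ≈ 15.0 days.

15.0 days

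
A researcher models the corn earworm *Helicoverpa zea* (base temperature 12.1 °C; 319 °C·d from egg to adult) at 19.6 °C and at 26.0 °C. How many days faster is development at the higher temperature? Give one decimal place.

At 19.6 °C: 319 / (19.6 − 12.1) = 319 / 7.5 = 42.533 d.
At 26.0 °C: 319 / (26.0 − 12.1) = 319 / 13.9 = 22.950 d.
Difference = |42.533 − 22.950| = 19.584 ≈ 19.6 days.

19.6 days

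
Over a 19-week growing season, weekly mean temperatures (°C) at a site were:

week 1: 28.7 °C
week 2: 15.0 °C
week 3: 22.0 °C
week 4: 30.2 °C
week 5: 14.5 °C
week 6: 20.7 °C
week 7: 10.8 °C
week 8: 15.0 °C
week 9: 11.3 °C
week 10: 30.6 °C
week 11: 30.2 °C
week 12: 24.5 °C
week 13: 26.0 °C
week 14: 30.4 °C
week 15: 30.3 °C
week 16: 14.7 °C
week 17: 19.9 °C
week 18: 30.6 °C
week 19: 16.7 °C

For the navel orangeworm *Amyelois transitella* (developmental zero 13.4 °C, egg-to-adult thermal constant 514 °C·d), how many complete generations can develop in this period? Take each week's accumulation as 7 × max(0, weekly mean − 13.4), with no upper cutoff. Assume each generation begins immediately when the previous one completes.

2 generations

Weekly DD (7 × max(0, T̄ − 13.4)): 107.1, 11.2, 60.2, 117.6, 7.7, 51.1, 0.0, 11.2, 0.0, 120.4, 117.6, 77.7, 88.2, 119.0, 118.3, 9.1, 45.5, 120.4, 23.1.
Season total = 1205.4 DD.
Complete generations = ⌊1205.4 / 514⌋ = 2.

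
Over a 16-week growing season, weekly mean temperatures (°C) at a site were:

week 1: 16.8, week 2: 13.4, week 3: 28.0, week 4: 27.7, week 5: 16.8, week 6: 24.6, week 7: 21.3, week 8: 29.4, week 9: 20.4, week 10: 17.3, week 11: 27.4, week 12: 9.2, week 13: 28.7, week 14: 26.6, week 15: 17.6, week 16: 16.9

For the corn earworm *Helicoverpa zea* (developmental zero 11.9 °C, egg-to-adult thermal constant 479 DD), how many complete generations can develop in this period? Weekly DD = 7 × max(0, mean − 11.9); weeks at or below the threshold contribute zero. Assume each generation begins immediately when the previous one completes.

Weekly DD (7 × max(0, T̄ − 11.9)): 34.3, 10.5, 112.7, 110.6, 34.3, 88.9, 65.8, 122.5, 59.5, 37.8, 108.5, 0.0, 117.6, 102.9, 39.9, 35.0.
Season total = 1080.8 DD.
Complete generations = ⌊1080.8 / 479⌋ = 2.

2 generations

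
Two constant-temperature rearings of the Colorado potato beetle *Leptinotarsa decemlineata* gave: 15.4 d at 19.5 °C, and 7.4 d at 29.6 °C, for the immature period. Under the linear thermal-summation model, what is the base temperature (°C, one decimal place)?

Equal thermal constants: D₁(T₁ − T_b) = D₂(T₂ − T_b).
15.4·(19.5 − T_b) = 7.4·(29.6 − T_b)
T_b = (15.4·19.5 − 7.4·29.6) / (15.4 − 7.4) = 81.26 / 8.0 = 10.157 °C ≈ 10.2 °C.

10.2 °C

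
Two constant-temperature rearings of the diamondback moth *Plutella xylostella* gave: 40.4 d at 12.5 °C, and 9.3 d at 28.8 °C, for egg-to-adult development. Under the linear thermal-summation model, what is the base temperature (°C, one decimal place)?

7.6 °C

Linear rate model ⇒ the product D·(T − T_b) is constant across temperatures.
40.4·(12.5 − T_b) = 9.3·(28.8 − T_b)
T_b = (40.4·12.5 − 9.3·28.8) / (40.4 − 9.3) = 237.16 / 31.1 = 7.626 °C ≈ 7.6 °C.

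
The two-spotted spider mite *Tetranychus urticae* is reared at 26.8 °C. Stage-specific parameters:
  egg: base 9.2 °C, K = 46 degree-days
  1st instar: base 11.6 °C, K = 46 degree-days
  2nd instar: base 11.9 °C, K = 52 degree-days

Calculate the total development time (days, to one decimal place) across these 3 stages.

egg: 46 / (26.8 − 9.2) = 46 / 17.6 = 2.614 d.
1st instar: 46 / (26.8 − 11.6) = 46 / 15.2 = 3.026 d.
2nd instar: 52 / (26.8 − 11.9) = 52 / 14.9 = 3.490 d.
Sum = 9.130 ≈ 9.1 days.

9.1 days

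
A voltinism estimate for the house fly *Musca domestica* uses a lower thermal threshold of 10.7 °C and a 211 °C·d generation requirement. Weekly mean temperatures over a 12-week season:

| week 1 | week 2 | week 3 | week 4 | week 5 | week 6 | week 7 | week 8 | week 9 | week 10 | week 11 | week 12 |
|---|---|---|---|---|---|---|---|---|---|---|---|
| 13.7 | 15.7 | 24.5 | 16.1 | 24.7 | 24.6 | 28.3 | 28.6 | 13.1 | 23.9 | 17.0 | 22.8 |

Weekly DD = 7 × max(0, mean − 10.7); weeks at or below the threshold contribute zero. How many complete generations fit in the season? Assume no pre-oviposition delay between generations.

4 generations

Weekly DD (7 × max(0, T̄ − 10.7)): 21.0, 35.0, 96.6, 37.8, 98.0, 97.3, 123.2, 125.3, 16.8, 92.4, 44.1, 84.7.
Season total = 872.2 DD.
Complete generations = ⌊872.2 / 211⌋ = 4.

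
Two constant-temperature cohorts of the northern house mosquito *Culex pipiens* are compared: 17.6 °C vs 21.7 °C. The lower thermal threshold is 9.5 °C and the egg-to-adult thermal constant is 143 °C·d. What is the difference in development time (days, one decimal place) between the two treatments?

5.9 days

At 17.6 °C: 143 / (17.6 − 9.5) = 143 / 8.1 = 17.654 d.
At 21.7 °C: 143 / (21.7 − 9.5) = 143 / 12.2 = 11.721 d.
Difference = |17.654 − 11.721| = 5.933 ≈ 5.9 days.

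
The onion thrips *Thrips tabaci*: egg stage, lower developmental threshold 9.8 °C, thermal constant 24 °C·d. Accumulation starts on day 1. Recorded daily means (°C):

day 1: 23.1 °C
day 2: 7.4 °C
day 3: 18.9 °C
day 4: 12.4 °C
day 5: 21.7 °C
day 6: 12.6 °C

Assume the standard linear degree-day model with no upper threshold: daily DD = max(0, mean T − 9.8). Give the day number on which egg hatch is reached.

day 4

Daily DD above 9.8 °C: 13.3, 0.0, 9.1, 2.6, 11.9, 2.8.
Cumulative: 13.3, 13.3, 22.4, 25.0, 36.9, 39.7.
The total first reaches 24 DD on day 4.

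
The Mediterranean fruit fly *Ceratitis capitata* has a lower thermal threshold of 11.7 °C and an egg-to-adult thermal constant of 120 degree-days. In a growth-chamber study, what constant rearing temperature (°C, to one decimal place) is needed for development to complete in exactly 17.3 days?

Required daily accumulation = 120 / 17.3 = 6.936 DD/day.
T = T_base + 6.936 = 11.7 + 6.936 = 18.636 ≈ 18.6 °C.

18.6 °C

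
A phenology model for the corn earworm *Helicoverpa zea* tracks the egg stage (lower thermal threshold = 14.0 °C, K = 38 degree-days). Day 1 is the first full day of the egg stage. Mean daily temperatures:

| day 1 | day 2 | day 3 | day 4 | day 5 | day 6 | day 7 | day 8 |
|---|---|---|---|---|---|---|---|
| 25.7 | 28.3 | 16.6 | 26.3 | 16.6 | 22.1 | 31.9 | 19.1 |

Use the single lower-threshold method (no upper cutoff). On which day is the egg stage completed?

day 4

Daily DD above 14.0 °C: 11.7, 14.3, 2.6, 12.3, 2.6, 8.1, 17.9, 5.1.
Cumulative: 11.7, 26.0, 28.6, 40.9, 43.5, 51.6, 69.5, 74.6.
The total first reaches 38 DD on day 4.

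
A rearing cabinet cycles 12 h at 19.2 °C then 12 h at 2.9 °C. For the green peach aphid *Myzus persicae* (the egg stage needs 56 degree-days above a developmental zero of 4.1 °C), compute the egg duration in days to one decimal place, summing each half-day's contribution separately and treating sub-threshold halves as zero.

7.4 days

Day half: max(0, 19.2 − 4.1) × 0.5 = 15.1 × 0.5 = 7.55 DD.
Night half: max(0, 2.9 − 4.1) × 0.5 = 0.0 × 0.5 = 0.00 DD.
Per 24 h: 7.55 DD/day.
Duration = 56 / 7.55 = 7.417 ≈ 7.4 days.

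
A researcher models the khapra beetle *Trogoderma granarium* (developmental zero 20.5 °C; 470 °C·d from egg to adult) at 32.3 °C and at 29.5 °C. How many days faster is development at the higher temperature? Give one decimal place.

At 32.3 °C: 470 / (32.3 − 20.5) = 470 / 11.8 = 39.831 d.
At 29.5 °C: 470 / (29.5 − 20.5) = 470 / 9.0 = 52.222 d.
Difference = |39.831 − 52.222| = 12.392 ≈ 12.4 days.

12.4 days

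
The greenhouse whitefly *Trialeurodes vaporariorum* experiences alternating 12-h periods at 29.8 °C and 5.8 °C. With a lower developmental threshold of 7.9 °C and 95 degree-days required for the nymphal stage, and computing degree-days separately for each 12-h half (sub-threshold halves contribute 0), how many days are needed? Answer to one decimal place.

Day half: max(0, 29.8 − 7.9) × 0.5 = 21.9 × 0.5 = 10.95 DD.
Night half: max(0, 5.8 − 7.9) × 0.5 = 0.0 × 0.5 = 0.00 DD.
Per 24 h: 10.95 DD/day.
Duration = 95 / 10.95 = 8.676 ≈ 8.7 days.

8.7 days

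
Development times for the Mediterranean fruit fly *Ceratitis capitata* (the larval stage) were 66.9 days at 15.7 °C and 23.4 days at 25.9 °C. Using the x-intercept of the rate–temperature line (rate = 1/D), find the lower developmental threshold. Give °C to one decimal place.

Linear rate model ⇒ the product D·(T − T_b) is constant across temperatures.
66.9·(15.7 − T_b) = 23.4·(25.9 − T_b)
T_b = (66.9·15.7 − 23.4·25.9) / (66.9 − 23.4) = 444.27 / 43.5 = 10.213 °C ≈ 10.2 °C.

10.2 °C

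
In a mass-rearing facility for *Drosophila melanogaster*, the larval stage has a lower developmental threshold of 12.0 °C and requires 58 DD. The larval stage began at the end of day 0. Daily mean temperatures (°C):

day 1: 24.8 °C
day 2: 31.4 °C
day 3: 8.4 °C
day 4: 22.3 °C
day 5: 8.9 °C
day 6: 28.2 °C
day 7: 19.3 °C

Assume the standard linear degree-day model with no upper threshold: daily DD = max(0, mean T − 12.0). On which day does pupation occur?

Daily DD above 12.0 °C: 12.8, 19.4, 0.0, 10.3, 0.0, 16.2, 7.3.
Cumulative: 12.8, 32.2, 32.2, 42.5, 42.5, 58.7, 66.0.
The total first reaches 58 DD on day 6.

day 6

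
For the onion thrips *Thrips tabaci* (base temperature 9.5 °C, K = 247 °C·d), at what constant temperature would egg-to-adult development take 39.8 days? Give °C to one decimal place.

Required daily accumulation = 247 / 39.8 = 6.206 DD/day.
T = T_base + 6.206 = 9.5 + 6.206 = 15.706 ≈ 15.7 °C.

15.7 °C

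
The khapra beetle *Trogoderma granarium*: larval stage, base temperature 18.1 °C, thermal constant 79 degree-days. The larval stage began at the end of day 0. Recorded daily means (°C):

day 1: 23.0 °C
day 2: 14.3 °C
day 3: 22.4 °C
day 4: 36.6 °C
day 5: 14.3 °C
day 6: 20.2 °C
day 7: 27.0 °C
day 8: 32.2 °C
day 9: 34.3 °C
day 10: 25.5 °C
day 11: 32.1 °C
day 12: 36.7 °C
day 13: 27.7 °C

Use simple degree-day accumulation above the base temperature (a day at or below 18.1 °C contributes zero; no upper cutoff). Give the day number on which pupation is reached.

day 11

Daily DD above 18.1 °C: 4.9, 0.0, 4.3, 18.5, 0.0, 2.1, 8.9, 14.1, 16.2, 7.4, 14.0, 18.6, 9.6.
Cumulative: 4.9, 4.9, 9.2, 27.7, 27.7, 29.8, 38.7, 52.8, 69.0, 76.4, 90.4, 109.0, 118.6.
The total first reaches 79 DD on day 11.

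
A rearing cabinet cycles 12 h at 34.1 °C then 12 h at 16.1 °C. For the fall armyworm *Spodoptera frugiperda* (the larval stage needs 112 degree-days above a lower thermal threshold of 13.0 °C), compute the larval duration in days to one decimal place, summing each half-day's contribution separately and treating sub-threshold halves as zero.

Day half: max(0, 34.1 − 13.0) × 0.5 = 21.1 × 0.5 = 10.55 DD.
Night half: max(0, 16.1 − 13.0) × 0.5 = 3.1 × 0.5 = 1.55 DD.
Per 24 h: 12.10 DD/day.
Duration = 112 / 12.10 = 9.256 ≈ 9.3 days.

9.3 days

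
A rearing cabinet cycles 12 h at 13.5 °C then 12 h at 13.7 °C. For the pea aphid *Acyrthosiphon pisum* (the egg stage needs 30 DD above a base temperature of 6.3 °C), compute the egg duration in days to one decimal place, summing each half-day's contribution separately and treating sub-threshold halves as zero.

4.1 days

Day half: max(0, 13.5 − 6.3) × 0.5 = 7.2 × 0.5 = 3.60 DD.
Night half: max(0, 13.7 − 6.3) × 0.5 = 7.4 × 0.5 = 3.70 DD.
Per 24 h: 7.30 DD/day.
Duration = 30 / 7.30 = 4.110 ≈ 4.1 days.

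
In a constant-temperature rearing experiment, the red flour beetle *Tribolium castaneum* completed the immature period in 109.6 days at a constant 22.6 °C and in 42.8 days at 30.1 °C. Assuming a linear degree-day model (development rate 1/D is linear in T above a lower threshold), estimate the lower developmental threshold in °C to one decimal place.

Under the model K = D·(T − T_b), so D₁·(T₁ − T_b) = D₂·(T₂ − T_b).
109.6·(22.6 − T_b) = 42.8·(30.1 − T_b)
T_b = (109.6·22.6 − 42.8·30.1) / (109.6 − 42.8) = 1188.68 / 66.8 = 17.795 °C ≈ 17.8 °C.

17.8 °C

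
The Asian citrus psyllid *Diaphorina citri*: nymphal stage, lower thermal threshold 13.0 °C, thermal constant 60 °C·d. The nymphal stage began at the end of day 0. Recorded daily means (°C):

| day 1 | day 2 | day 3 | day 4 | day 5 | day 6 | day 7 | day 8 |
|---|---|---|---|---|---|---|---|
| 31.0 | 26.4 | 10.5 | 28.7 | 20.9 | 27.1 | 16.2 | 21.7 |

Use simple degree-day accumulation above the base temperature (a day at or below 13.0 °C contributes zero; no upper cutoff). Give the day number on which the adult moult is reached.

day 6

Daily DD above 13.0 °C: 18.0, 13.4, 0.0, 15.7, 7.9, 14.1, 3.2, 8.7.
Cumulative: 18.0, 31.4, 31.4, 47.1, 55.0, 69.1, 72.3, 81.0.
The total first reaches 60 DD on day 6.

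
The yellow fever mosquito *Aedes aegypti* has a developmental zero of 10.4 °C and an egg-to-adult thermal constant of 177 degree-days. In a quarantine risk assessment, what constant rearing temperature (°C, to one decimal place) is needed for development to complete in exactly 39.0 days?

14.9 °C

Required daily accumulation = 177 / 39.0 = 4.538 DD/day.
T = T_base + 4.538 = 10.4 + 4.538 = 14.938 ≈ 14.9 °C.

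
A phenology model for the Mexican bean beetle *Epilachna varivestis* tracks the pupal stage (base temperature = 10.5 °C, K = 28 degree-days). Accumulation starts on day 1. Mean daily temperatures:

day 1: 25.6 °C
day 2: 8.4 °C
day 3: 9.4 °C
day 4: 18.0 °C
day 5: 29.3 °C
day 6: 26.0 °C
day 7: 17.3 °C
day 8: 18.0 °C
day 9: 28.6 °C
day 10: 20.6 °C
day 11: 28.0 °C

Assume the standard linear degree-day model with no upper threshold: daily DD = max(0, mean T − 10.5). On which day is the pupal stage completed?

day 5

Daily DD above 10.5 °C: 15.1, 0.0, 0.0, 7.5, 18.8, 15.5, 6.8, 7.5, 18.1, 10.1, 17.5.
Cumulative: 15.1, 15.1, 15.1, 22.6, 41.4, 56.9, 63.7, 71.2, 89.3, 99.4, 116.9.
The total first reaches 28 DD on day 5.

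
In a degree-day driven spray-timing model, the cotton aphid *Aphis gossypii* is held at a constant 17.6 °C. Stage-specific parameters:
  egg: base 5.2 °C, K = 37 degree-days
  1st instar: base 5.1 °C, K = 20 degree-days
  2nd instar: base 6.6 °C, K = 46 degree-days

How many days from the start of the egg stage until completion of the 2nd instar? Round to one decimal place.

egg: 37 / (17.6 − 5.2) = 37 / 12.4 = 2.984 d.
1st instar: 20 / (17.6 − 5.1) = 20 / 12.5 = 1.600 d.
2nd instar: 46 / (17.6 − 6.6) = 46 / 11.0 = 4.182 d.
Sum = 8.766 ≈ 8.8 days.

8.8 days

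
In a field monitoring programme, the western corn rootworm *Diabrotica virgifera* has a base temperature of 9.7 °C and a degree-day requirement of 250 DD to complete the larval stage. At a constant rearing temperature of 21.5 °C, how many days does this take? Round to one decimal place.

Daily accumulation = 21.5 − 9.7 = 11.8 DD/day.
Duration = 250 / 11.8 = 21.186 ≈ 21.2 days.

21.2 days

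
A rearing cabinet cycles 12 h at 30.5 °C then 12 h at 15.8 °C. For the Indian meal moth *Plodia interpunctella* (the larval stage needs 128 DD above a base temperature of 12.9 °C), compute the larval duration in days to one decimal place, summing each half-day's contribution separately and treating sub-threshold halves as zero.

Day half: max(0, 30.5 − 12.9) × 0.5 = 17.6 × 0.5 = 8.80 DD.
Night half: max(0, 15.8 − 12.9) × 0.5 = 2.9 × 0.5 = 1.45 DD.
Per 24 h: 10.25 DD/day.
Duration = 128 / 10.25 = 12.488 ≈ 12.5 days.

12.5 days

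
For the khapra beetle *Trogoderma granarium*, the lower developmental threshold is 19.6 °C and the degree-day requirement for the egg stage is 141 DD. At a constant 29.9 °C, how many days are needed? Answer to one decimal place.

13.7 days

Daily accumulation = 29.9 − 19.6 = 10.3 DD/day.
Duration = 141 / 10.3 = 13.689 ≈ 13.7 days.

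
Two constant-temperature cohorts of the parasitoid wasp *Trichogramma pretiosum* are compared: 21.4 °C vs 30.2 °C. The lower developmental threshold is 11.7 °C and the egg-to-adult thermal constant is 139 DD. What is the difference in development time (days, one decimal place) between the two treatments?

At 21.4 °C: 139 / (21.4 − 11.7) = 139 / 9.7 = 14.330 d.
At 30.2 °C: 139 / (30.2 − 11.7) = 139 / 18.5 = 7.514 d.
Difference = |14.330 − 7.514| = 6.816 ≈ 6.8 days.

6.8 days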